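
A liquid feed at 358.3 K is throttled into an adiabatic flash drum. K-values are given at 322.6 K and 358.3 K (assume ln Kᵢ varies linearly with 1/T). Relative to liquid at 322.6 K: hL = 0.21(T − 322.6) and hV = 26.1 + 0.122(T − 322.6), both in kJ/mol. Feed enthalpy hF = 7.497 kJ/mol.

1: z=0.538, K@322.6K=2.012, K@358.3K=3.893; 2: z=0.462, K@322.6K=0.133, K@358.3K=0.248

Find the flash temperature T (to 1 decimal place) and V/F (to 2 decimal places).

Adiabatic flash: solve Rachford–Rice at each trial T, then check hF = ψ·hV(T) + (1−ψ)·hL(T).
  T = 322.6 K: K = (2.012, 0.133), RR gives ψ = 0.164, H_out = 4.281 kJ/mol
  T = 358.3 K: K = (3.893, 0.248), RR gives ψ = 0.556, H_out = 20.256 kJ/mol
  T = 340.5 K: K = (2.850, 0.185), RR gives ψ = 0.410, H_out = 13.820 kJ/mol
  T = 331.6 K: K = (2.408, 0.158), RR gives ψ = 0.311, H_out = 9.751 kJ/mol
  T = 327.1 K: K = (2.204, 0.145), RR gives ψ = 0.245, H_out = 7.255 kJ/mol
  T = 329.4 K: K = (2.307, 0.151), RR gives ψ = 0.280, H_out = 8.579 kJ/mol
Linear interpolation between T = 327.1 (H_out = 7.255) and T = 329.4 (H_out = 8.579) on hF = 7.497 gives T ≈ 327.5 K, at which ψ = 0.25.

T = 327.5 K, V/F = 0.25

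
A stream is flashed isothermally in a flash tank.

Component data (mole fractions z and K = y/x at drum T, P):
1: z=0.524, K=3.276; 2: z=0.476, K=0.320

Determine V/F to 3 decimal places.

Material balance + equilibrium reduce to Σ zᵢ(Kᵢ−1)/(1+V/F(Kᵢ−1)) = 0.
Check two-phase: ΣzᵢKᵢ = 1.869 > 1 and Σzᵢ/Kᵢ = 1.647 > 1, so g(0) = 0.869 > 0 and g(1) = -0.647 < 0.
Newton iteration, V/F⁰ = 0.46:
  V/F = 0.460: g = 0.1116, g' = -1.114 → V/F = 0.560
  V/F = 0.560: g = 0.0014, g' = -1.099 → V/F = 0.561
Converged at V/F = 0.561.

V/F = 0.561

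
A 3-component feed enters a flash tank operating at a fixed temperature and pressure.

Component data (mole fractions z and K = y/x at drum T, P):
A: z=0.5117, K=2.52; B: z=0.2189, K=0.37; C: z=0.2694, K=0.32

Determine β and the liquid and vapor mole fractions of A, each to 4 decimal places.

Rachford–Rice: g(β) = Σ zᵢ(Kᵢ−1)/(1+β(Kᵢ−1)) = 0.
Feasibility: ΣzᵢKᵢ = 1.4567, Σzᵢ/Kᵢ = 1.6366 — both > 1, two phases present.
Iterate (Newton) starting at β = 0.41:
  β = 0.4100: g = 0.03922, g' = -0.8461 → β = 0.4564
Converged at β = 0.4564.
Compositions from xᵢ = zᵢ/(1+β(Kᵢ−1)), yᵢ = Kᵢxᵢ:
  A: x = 0.3021, y = 0.7613
  B: x = 0.3072, y = 0.1137
  C: x = 0.3906, y = 0.1250

β = 0.4564, x_A = 0.3021, y_A = 0.7613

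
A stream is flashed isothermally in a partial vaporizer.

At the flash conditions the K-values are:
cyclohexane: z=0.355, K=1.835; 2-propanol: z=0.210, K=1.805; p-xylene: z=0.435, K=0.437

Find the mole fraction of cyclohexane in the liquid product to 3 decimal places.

Material balance + equilibrium reduce to Σ zᵢ(Kᵢ−1)/(1+β(Kᵢ−1)) = 0.
Check two-phase: ΣzᵢKᵢ = 1.221 > 1 and Σzᵢ/Kᵢ = 1.305 > 1, so g(0) = 0.221 > 0 and g(1) = -0.305 < 0.
Newton–Raphson from β = 0.63:
  β = 0.630: g = -0.0731, g' = -0.497 → β = 0.483
  β = 0.483: g = -0.0034, g' = -0.456 → β = 0.476
  β = 0.476: g = -0.0000, g' = -0.455 → β = 0.475
Converged at β = 0.475.
Compositions from xᵢ = zᵢ/(1+β(Kᵢ−1)), yᵢ = Kᵢxᵢ:
  cyclohexane: x = 0.254, y = 0.466
  2-propanol: x = 0.152, y = 0.274
  p-xylene: x = 0.594, y = 0.260

x_cyclohexane = 0.254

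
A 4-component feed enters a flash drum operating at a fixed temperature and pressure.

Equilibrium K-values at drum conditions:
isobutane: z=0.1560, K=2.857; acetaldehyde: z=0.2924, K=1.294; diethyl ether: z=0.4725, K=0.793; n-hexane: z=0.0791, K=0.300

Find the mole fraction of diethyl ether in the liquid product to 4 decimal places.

Material balance + equilibrium reduce to Σ zᵢ(Kᵢ−1)/(1+β(Kᵢ−1)) = 0.
Check two-phase: ΣzᵢKᵢ = 1.2225 > 1 and Σzᵢ/Kᵢ = 1.1401 > 1, so g(0) = 0.2225 > 0 and g(1) = -0.1401 < 0.
Newton iteration, β⁰ = 0.36:
  β = 0.3600: g = 0.07165, g' = -0.3068 → β = 0.5935
  β = 0.5935: g = 0.00476, g' = -0.2798 → β = 0.6106
  β = 0.6106: g = -0.00001, g' = -0.2811 → β = 0.6105
Converged at β = 0.6105.
Compositions from xᵢ = zᵢ/(1+β(Kᵢ−1)), yᵢ = Kᵢxᵢ:
  isobutane: x = 0.0731, y = 0.2089
  acetaldehyde: x = 0.2479, y = 0.3208
  diethyl ether: x = 0.5409, y = 0.4289
  n-hexane: x = 0.1381, y = 0.0414

x_diethyl ether = 0.5409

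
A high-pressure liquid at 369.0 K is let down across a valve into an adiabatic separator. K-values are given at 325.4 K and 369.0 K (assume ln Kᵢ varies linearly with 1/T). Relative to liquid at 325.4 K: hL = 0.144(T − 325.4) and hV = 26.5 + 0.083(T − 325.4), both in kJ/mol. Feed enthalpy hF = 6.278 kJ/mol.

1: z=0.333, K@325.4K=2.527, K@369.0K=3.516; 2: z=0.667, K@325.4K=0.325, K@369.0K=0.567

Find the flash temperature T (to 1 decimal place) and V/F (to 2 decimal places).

Adiabatic flash: solve Rachford–Rice at each trial T, then check hF = ψ·hV(T) + (1−ψ)·hL(T).
  T = 325.4 K: K = (2.527, 0.325), RR gives ψ = 0.057, H_out = 1.498 kJ/mol
  T = 369.0 K: K = (3.516, 0.567), RR gives ψ = 0.504, H_out = 18.293 kJ/mol
  T = 347.2 K: K = (3.012, 0.437), RR gives ψ = 0.260, H_out = 9.678 kJ/mol
  T = 336.3 K: K = (2.767, 0.379), RR gives ψ = 0.158, H_out = 5.660 kJ/mol
  T = 341.8 K: K = (2.890, 0.407), RR gives ψ = 0.209, H_out = 7.690 kJ/mol
  T = 339.1 K: K = (2.829, 0.393), RR gives ψ = 0.184, H_out = 6.696 kJ/mol
  T = 337.7 K: K = (2.798, 0.386), RR gives ψ = 0.171, H_out = 6.179 kJ/mol
Linear interpolation between T = 337.7 (H_out = 6.179) and T = 339.1 (H_out = 6.696) on hF = 6.278 gives T ≈ 338.0 K, at which ψ = 0.17.

T = 338.0 K, V/F = 0.17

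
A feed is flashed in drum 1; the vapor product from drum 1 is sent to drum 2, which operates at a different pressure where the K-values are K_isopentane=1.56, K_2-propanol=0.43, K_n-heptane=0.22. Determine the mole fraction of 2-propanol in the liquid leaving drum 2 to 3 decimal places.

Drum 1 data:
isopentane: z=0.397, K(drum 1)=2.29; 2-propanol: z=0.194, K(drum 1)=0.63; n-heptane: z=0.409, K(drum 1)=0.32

Drum 1:
Material balance + equilibrium reduce to Σ zᵢ(Kᵢ−1)/(1+ψ₁(Kᵢ−1)) = 0.
Feasibility: ΣzᵢKᵢ = 1.162, Σzᵢ/Kᵢ = 1.759 — both > 1, two phases present.
Iterate (Newton) starting at ψ₁ = 0.5:
  ψ₁ = 0.500: g = -0.1981, g' = -0.718 → ψ₁ = 0.224
  ψ₁ = 0.224: g = -0.0091, g' = -0.692 → ψ₁ = 0.211
Converged at ψ₁ = 0.211.
Drum-1 compositions:
  isopentane: x = 0.312, y = 0.715
  2-propanol: x = 0.210, y = 0.133
  n-heptane: x = 0.478, y = 0.153
Drum-2 feed = drum-1 vapor: z₂ = (0.7146, 0.1326, 0.1528).
Drum 2:
Newton iteration, ψ₂⁰ = 0.35:
  ψ₂ = 0.350: g = 0.0763, g' = -0.400 → ψ₂ = 0.541
  ψ₂ = 0.541: g = -0.0082, g' = -0.500 → ψ₂ = 0.524
Converged at ψ₂ = 0.524.
  isopentane: x = 0.552, y = 0.862
  2-propanol: x = 0.189, y = 0.081
  n-heptane: x = 0.258, y = 0.057

x_2-propanol (drum 2) = 0.189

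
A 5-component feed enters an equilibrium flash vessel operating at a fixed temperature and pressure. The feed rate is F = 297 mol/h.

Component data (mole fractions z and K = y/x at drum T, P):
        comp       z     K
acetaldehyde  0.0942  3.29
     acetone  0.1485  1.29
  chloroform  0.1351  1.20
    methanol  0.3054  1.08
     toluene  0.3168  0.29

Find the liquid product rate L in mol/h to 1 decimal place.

Let ψ = V/F and solve Σ zᵢ(Kᵢ−1)/(1+ψ(Kᵢ−1)) = 0.
Feasibility: ΣzᵢKᵢ = 1.0853, Σzᵢ/Kᵢ = 1.6315 — both > 1, two phases present.
Iterate (Newton) starting at ψ = 0.68:
  ψ = 0.6800: g = -0.26761, g' = -0.6872 → ψ = 0.2906
  ψ = 0.2906: g = -0.06474, g' = -0.4489 → ψ = 0.1464
  ψ = 0.1464: g = 0.00226, g' = -0.4945 → ψ = 0.1509
  ψ = 0.1509: g = 0.00001, g' = -0.4916 → ψ = 0.1510
Converged at ψ = 0.1510.
Then V = ψ·F = 0.1510·297 = 44.8 mol/h and L = F − V = 252.2 mol/h.

L = 252.2 mol/h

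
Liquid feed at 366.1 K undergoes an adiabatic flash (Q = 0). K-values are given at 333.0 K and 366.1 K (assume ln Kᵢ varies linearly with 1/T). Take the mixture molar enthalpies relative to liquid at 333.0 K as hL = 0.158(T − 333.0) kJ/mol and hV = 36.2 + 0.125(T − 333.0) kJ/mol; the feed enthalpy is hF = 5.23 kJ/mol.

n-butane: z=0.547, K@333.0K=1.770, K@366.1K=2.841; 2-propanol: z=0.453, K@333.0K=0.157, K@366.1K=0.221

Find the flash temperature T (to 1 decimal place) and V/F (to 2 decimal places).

Adiabatic flash: solve Rachford–Rice at each trial T, then check hF = ψ·hV(T) + (1−ψ)·hL(T).
  T = 333.0 K: K = (1.770, 0.157), RR gives ψ = 0.061, H_out = 2.192 kJ/mol
  T = 366.1 K: K = (2.841, 0.221), RR gives ψ = 0.456, H_out = 21.243 kJ/mol
  T = 349.6 K: K = (2.269, 0.188), RR gives ψ = 0.317, H_out = 13.913 kJ/mol
  T = 341.3 K: K = (2.010, 0.172), RR gives ψ = 0.212, H_out = 8.939 kJ/mol
  T = 337.1 K: K = (1.886, 0.164), RR gives ψ = 0.144, H_out = 5.824 kJ/mol
  T = 335.1 K: K = (1.829, 0.161), RR gives ψ = 0.105, H_out = 4.138 kJ/mol
Linear interpolation between T = 335.1 (H_out = 4.138) and T = 337.1 (H_out = 5.824) on hF = 5.23 gives T ≈ 336.4 K, at which ψ = 0.13.

T = 336.4 K, V/F = 0.13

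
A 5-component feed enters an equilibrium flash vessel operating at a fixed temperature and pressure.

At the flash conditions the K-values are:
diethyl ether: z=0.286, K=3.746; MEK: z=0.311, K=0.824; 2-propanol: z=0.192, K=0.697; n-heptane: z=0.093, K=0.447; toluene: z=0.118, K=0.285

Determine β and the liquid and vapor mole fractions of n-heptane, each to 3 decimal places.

Newton iteration, β⁰ = 0.5:
  β = 0.500: g = -0.0000, g' = -0.620 → β = 0.500
Converged at β = 0.500.
Compositions from xᵢ = zᵢ/(1+β(Kᵢ−1)), yᵢ = Kᵢxᵢ:
  diethyl ether: x = 0.121, y = 0.451
  MEK: x = 0.341, y = 0.281
  2-propanol: x = 0.226, y = 0.158
  n-heptane: x = 0.129, y = 0.057
  toluene: x = 0.184, y = 0.052

β = 0.500, x_n-heptane = 0.129, y_n-heptane = 0.057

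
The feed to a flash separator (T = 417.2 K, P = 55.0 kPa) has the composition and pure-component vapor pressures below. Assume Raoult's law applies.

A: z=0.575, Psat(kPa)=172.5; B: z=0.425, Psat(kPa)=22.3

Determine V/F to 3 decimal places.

V/F = 0.768

Raoult's law: Kᵢ = Pᵢˢᵃᵗ/P = Pᵢˢᵃᵗ/55.0.
  K_A = 172.5/55.0 = 3.13636, K_B = 22.3/55.0 = 0.40545
Rachford–Rice: g(V/F) = Σ zᵢ(Kᵢ−1)/(1+V/F(Kᵢ−1)) = 0.
g(0) = ΣzᵢKᵢ − 1 = 0.976 and g(1) = 1 − Σzᵢ/Kᵢ = -0.232, so a root lies in (0, 1).
Newton–Raphson from V/F = 0.5:
  V/F = 0.500: g = 0.2344, g' = -0.918 → V/F = 0.755
  V/F = 0.755: g = 0.0113, g' = -0.879 → V/F = 0.768
Converged at V/F = 0.768.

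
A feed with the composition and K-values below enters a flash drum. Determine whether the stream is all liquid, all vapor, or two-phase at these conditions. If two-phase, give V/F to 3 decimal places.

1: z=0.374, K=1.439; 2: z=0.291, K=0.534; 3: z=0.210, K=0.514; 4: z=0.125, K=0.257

all liquid

ΣzᵢKᵢ = 0.834; Σzᵢ/Kᵢ = 1.700.
Since ΣzᵢKᵢ < 1 the mixture is below its bubble point — single liquid phase.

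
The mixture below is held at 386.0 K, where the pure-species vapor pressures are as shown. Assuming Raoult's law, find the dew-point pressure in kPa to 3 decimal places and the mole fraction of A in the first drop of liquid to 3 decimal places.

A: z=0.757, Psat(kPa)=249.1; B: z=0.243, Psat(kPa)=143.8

At the dew point ψ → 1, so Σzᵢ/Kᵢ = 1 with Kᵢ = Pᵢˢᵃᵗ/P ⇒ 1/P = Σzᵢ/Pᵢˢᵃᵗ.
1/P = 0.757/249.1 + 0.243/143.8 = 0.004729 ⇒ P = 211.471 kPa
xᵢ = zᵢP/Pᵢˢᵃᵗ ⇒ x_A = 0.757·211.471/249.1 = 0.643

Pdew = 211.471 kPa, x_A = 0.643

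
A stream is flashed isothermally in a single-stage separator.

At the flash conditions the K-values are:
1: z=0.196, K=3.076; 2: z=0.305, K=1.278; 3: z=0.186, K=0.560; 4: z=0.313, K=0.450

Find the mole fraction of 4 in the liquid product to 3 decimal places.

Let ψ = V/F and solve Σ zᵢ(Kᵢ−1)/(1+ψ(Kᵢ−1)) = 0.
Check two-phase: ΣzᵢKᵢ = 1.238 > 1 and Σzᵢ/Kᵢ = 1.330 > 1, so g(0) = 0.238 > 0 and g(1) = -0.330 < 0.
Newton iteration, ψ⁰ = 0.35:
  ψ = 0.350: g = 0.0030, g' = -0.498 → ψ = 0.356
Converged at ψ = 0.356.
Compositions from xᵢ = zᵢ/(1+ψ(Kᵢ−1)), yᵢ = Kᵢxᵢ:
  1: x = 0.113, y = 0.347
  2: x = 0.278, y = 0.355
  3: x = 0.221, y = 0.124
  4: x = 0.389, y = 0.175

x_4 = 0.389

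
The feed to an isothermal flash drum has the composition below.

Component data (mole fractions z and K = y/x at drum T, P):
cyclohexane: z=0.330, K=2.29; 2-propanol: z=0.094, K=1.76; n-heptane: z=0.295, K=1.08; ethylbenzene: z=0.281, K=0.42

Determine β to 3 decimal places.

β = 0.741

Let β = V/F and solve Σ zᵢ(Kᵢ−1)/(1+β(Kᵢ−1)) = 0.
Check two-phase: ΣzᵢKᵢ = 1.358 > 1 and Σzᵢ/Kᵢ = 1.140 > 1, so g(0) = 0.358 > 0 and g(1) = -0.140 < 0.
Newton–Raphson from β = 0.4:
  β = 0.400: g = 0.1462, g' = -0.433 → β = 0.738
  β = 0.738: g = 0.0013, g' = -0.457 → β = 0.741
Converged at β = 0.741.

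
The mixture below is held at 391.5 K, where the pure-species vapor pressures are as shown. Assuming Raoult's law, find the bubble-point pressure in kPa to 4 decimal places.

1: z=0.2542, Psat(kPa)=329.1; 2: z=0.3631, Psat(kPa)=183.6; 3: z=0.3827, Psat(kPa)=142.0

At the bubble point ψ → 0, so ΣzᵢKᵢ = 1 with Kᵢ = Pᵢˢᵃᵗ/P ⇒ P = ΣzᵢPᵢˢᵃᵗ.
P = 0.2542·329.1 + 0.3631·183.6 + 0.3827·142.0 = 204.6658 kPa

Pbub = 204.6658 kPa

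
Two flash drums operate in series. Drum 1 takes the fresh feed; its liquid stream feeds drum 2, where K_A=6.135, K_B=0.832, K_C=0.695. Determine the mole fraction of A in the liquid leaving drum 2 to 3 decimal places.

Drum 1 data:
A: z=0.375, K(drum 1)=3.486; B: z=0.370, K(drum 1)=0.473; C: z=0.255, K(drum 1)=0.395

Drum 1:
Rachford–Rice: g(ψ₁) = Σ zᵢ(Kᵢ−1)/(1+ψ₁(Kᵢ−1)) = 0.
g(0) = ΣzᵢKᵢ − 1 = 0.583 and g(1) = 1 − Σzᵢ/Kᵢ = -0.535, so a root lies in (0, 1).
Newton iteration, ψ₁⁰ = 0.65:
  ψ₁ = 0.650: g = -0.1945, g' = -0.830 → ψ₁ = 0.416
  ψ₁ = 0.416: g = 0.0027, g' = -0.896 → ψ₁ = 0.419
Converged at ψ₁ = 0.419.
Drum-1 compositions:
  A: x = 0.184, y = 0.641
  B: x = 0.475, y = 0.225
  C: x = 0.342, y = 0.135
Drum-2 feed = drum-1 liquid: z₂ = (0.1837, 0.4747, 0.3415).
Drum 2:
Iterate (Newton) starting at ψ₂ = 0.5:
  ψ₂ = 0.500: g = 0.0545, g' = -0.441 → ψ₂ = 0.624
  ψ₂ = 0.624: g = 0.0068, g' = -0.340 → ψ₂ = 0.644
Converged at ψ₂ = 0.644.
  A: x = 0.043, y = 0.262
  B: x = 0.532, y = 0.443
  C: x = 0.425, y = 0.295

x_A (drum 2) = 0.043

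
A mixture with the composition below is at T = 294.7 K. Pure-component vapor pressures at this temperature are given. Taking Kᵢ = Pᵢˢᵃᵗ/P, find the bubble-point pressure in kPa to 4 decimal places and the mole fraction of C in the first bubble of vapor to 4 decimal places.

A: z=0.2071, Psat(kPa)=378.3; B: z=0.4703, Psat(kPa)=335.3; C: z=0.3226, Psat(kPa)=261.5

At the bubble point ψ → 0, so ΣzᵢKᵢ = 1 with Kᵢ = Pᵢˢᵃᵗ/P ⇒ P = ΣzᵢPᵢˢᵃᵗ.
P = 0.2071·378.3 + 0.4703·335.3 + 0.3226·261.5 = 320.3974 kPa
yᵢ = zᵢPᵢˢᵃᵗ/P ⇒ y_C = 0.3226·261.5/320.3974 = 0.2633

Pbub = 320.3974 kPa, y_C = 0.2633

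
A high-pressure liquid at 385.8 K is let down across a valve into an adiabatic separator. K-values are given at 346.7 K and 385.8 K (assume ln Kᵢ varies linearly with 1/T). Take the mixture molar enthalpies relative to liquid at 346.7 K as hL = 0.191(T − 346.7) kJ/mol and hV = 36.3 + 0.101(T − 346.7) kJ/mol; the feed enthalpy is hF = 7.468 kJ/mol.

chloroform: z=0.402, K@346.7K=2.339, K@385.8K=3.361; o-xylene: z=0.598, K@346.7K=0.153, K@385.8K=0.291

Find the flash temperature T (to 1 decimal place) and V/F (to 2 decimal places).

T = 360.0 K, V/F = 0.14

Adiabatic flash: solve Rachford–Rice at each trial T, then check hF = ψ·hV(T) + (1−ψ)·hL(T).
  T = 346.7 K: K = (2.339, 0.153), RR gives ψ = 0.028, H_out = 1.017 kJ/mol
  T = 385.8 K: K = (3.361, 0.291), RR gives ψ = 0.314, H_out = 17.752 kJ/mol
  T = 366.2 K: K = (2.830, 0.214), RR gives ψ = 0.185, H_out = 10.113 kJ/mol
  T = 356.4 K: K = (2.578, 0.182), RR gives ψ = 0.112, H_out = 5.835 kJ/mol
  T = 361.3 K: K = (2.703, 0.198), RR gives ψ = 0.150, H_out = 8.032 kJ/mol
  T = 358.9 K: K = (2.641, 0.190), RR gives ψ = 0.132, H_out = 6.972 kJ/mol
Linear interpolation between T = 358.9 (H_out = 6.972) and T = 361.3 (H_out = 8.032) on hF = 7.468 gives T ≈ 360.0 K, at which ψ = 0.14.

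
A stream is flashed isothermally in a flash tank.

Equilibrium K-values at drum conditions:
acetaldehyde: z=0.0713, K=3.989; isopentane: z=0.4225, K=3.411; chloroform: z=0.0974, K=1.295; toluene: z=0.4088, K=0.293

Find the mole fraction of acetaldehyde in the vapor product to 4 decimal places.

y_acetaldehyde = 0.1004

Let ψ = V/F and solve Σ zᵢ(Kᵢ−1)/(1+ψ(Kᵢ−1)) = 0.
Check two-phase: ΣzᵢKᵢ = 1.9715 > 1 and Σzᵢ/Kᵢ = 1.6122 > 1, so g(0) = 0.9715 > 0 and g(1) = -0.6122 < 0.
Newton–Raphson from ψ = 0.58:
  ψ = 0.5800: g = 0.03730, g' = -1.1055 → ψ = 0.6137
  ψ = 0.6137: g = -0.00026, g' = -1.1224 → ψ = 0.6135
Converged at ψ = 0.6135.
Compositions from xᵢ = zᵢ/(1+ψ(Kᵢ−1)), yᵢ = Kᵢxᵢ:
  acetaldehyde: x = 0.0252, y = 0.1004
  isopentane: x = 0.1704, y = 0.5813
  chloroform: x = 0.0825, y = 0.1068
  toluene: x = 0.7219, y = 0.2115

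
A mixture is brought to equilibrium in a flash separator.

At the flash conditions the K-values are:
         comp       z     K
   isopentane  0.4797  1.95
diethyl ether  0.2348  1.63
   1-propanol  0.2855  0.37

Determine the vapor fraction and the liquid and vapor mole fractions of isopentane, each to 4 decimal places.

Newton iteration, ψ⁰ = 0.52:
  ψ = 0.5200: g = 0.14896, g' = -0.4975 → ψ = 0.8194
  ψ = 0.8194: g = -0.01800, g' = -0.6616 → ψ = 0.7922
  ψ = 0.7922: g = -0.00038, g' = -0.6340 → ψ = 0.7916
Converged at ψ = 0.7916.
Compositions from xᵢ = zᵢ/(1+ψ(Kᵢ−1)), yᵢ = Kᵢxᵢ:
  isopentane: x = 0.2738, y = 0.5339
  diethyl ether: x = 0.1567, y = 0.2554
  1-propanol: x = 0.5695, y = 0.2107

ψ = 0.7916, x_isopentane = 0.2738, y_isopentane = 0.5339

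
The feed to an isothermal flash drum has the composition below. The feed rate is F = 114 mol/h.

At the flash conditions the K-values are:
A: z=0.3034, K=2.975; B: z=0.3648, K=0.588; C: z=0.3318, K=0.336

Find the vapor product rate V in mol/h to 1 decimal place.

V = 24.3 mol/h

Material balance + equilibrium reduce to Σ zᵢ(Kᵢ−1)/(1+ψ(Kᵢ−1)) = 0.
g(0) = ΣzᵢKᵢ − 1 = 0.2286 and g(1) = 1 − Σzᵢ/Kᵢ = -0.7099, so a root lies in (0, 1).
Newton–Raphson from ψ = 0.54:
  ψ = 0.5400: g = -0.24681, g' = -0.7351 → ψ = 0.2043
  ψ = 0.2043: g = 0.00798, g' = -0.8705 → ψ = 0.2134
  ψ = 0.2134: g = 0.00005, g' = -0.8587 → ψ = 0.2135
Converged at ψ = 0.2135.
Then V = ψ·F = 0.2135·114 = 24.3 mol/h and L = F − V = 89.7 mol/h.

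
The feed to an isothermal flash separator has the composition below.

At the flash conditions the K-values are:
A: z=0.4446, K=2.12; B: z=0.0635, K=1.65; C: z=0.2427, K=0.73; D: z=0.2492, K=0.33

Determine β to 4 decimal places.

Material balance + equilibrium reduce to Σ zᵢ(Kᵢ−1)/(1+β(Kᵢ−1)) = 0.
Feasibility: ΣzᵢKᵢ = 1.3067, Σzᵢ/Kᵢ = 1.3358 — both > 1, two phases present.
Iterate (Newton) starting at β = 0.45:
  β = 0.4500: g = 0.04940, g' = -0.5148 → β = 0.5459
  β = 0.5459: g = -0.00065, g' = -0.5318 → β = 0.5447
Converged at β = 0.5447.

β = 0.5447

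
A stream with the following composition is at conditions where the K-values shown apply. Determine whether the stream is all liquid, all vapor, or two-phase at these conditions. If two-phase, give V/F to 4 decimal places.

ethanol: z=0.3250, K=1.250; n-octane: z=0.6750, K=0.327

ΣzᵢKᵢ = 0.6270; Σzᵢ/Kᵢ = 2.3242.
Since ΣzᵢKᵢ < 1 the mixture is below its bubble point — single liquid phase.

all liquid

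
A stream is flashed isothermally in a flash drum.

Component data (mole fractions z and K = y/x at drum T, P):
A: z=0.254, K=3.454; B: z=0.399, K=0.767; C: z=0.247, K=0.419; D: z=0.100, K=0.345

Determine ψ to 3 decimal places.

Rachford–Rice: g(ψ) = Σ zᵢ(Kᵢ−1)/(1+ψ(Kᵢ−1)) = 0.
g(0) = ΣzᵢKᵢ − 1 = 0.321 and g(1) = 1 − Σzᵢ/Kᵢ = -0.473, so a root lies in (0, 1).
Iterate (Newton) starting at ψ = 0.5:
  ψ = 0.500: g = -0.1250, g' = -0.597 → ψ = 0.291
  ψ = 0.291: g = 0.0106, g' = -0.732 → ψ = 0.305
Converged at ψ = 0.305.

ψ = 0.305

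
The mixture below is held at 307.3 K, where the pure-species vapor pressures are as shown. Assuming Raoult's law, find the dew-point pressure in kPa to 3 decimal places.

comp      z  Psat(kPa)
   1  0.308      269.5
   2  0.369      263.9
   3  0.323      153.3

Pdew = 215.142 kPa

At the dew point ψ → 1, so Σzᵢ/Kᵢ = 1 with Kᵢ = Pᵢˢᵃᵗ/P ⇒ 1/P = Σzᵢ/Pᵢˢᵃᵗ.
1/P = 0.308/269.5 + 0.369/263.9 + 0.323/153.3 = 0.004648 ⇒ P = 215.142 kPa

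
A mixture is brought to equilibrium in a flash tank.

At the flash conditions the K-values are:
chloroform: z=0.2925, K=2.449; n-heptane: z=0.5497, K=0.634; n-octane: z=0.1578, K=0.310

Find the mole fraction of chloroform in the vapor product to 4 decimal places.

y_chloroform = 0.5722

Rachford–Rice: g(ψ) = Σ zᵢ(Kᵢ−1)/(1+ψ(Kᵢ−1)) = 0.
Check two-phase: ΣzᵢKᵢ = 1.1138 > 1 and Σzᵢ/Kᵢ = 1.4955 > 1, so g(0) = 0.1138 > 0 and g(1) = -0.4955 < 0.
Newton–Raphson from ψ = 0.43:
  ψ = 0.4300: g = -0.13245, g' = -0.4887 → ψ = 0.1590
  ψ = 0.1590: g = 0.00856, g' = -0.5835 → ψ = 0.1737
  ψ = 0.1737: g = 0.00008, g' = -0.5730 → ψ = 0.1738
Converged at ψ = 0.1738.
Compositions from xᵢ = zᵢ/(1+ψ(Kᵢ−1)), yᵢ = Kᵢxᵢ:
  chloroform: x = 0.2337, y = 0.5722
  n-heptane: x = 0.5870, y = 0.3722
  n-octane: x = 0.1793, y = 0.0556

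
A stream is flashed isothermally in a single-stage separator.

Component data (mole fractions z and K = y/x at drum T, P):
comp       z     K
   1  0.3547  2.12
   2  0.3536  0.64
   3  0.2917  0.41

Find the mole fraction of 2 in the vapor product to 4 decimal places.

y_2 = 0.2424

Material balance + equilibrium reduce to Σ zᵢ(Kᵢ−1)/(1+ψ(Kᵢ−1)) = 0.
Feasibility: ΣzᵢKᵢ = 1.0979, Σzᵢ/Kᵢ = 1.4313 — both > 1, two phases present.
Newton iteration, ψ⁰ = 0.59:
  ψ = 0.5900: g = -0.18643, g' = -0.4741 → ψ = 0.1968
  ψ = 0.1968: g = -0.00620, g' = -0.4818 → ψ = 0.1839
  ψ = 0.1839: g = 0.00003, g' = -0.4862 → ψ = 0.1840
Converged at ψ = 0.1840.
Compositions from xᵢ = zᵢ/(1+ψ(Kᵢ−1)), yᵢ = Kᵢxᵢ:
  1: x = 0.2941, y = 0.6235
  2: x = 0.3787, y = 0.2424
  3: x = 0.3272, y = 0.1342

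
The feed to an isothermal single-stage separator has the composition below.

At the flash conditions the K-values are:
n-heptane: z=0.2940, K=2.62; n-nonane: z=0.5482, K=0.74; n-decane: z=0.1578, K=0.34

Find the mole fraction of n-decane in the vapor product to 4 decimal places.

Material balance + equilibrium reduce to Σ zᵢ(Kᵢ−1)/(1+β(Kᵢ−1)) = 0.
g(0) = ΣzᵢKᵢ − 1 = 0.2296 and g(1) = 1 − Σzᵢ/Kᵢ = -0.3171, so a root lies in (0, 1).
Iterate (Newton) starting at β = 0.5:
  β = 0.5000: g = -0.05614, g' = -0.4376 → β = 0.3717
  β = 0.3717: g = 0.00148, g' = -0.4667 → β = 0.3749
Converged at β = 0.3749.
Compositions from xᵢ = zᵢ/(1+β(Kᵢ−1)), yᵢ = Kᵢxᵢ:
  n-heptane: x = 0.1829, y = 0.4792
  n-nonane: x = 0.6074, y = 0.4495
  n-decane: x = 0.2097, y = 0.0713

y_n-decane = 0.0713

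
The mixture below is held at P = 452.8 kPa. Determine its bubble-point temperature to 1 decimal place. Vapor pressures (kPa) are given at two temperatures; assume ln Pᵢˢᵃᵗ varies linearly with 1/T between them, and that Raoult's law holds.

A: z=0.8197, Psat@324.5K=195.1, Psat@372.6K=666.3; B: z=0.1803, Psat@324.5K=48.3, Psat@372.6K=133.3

Bubble-point temperature: ΣzᵢPᵢˢᵃᵗ(T) = P. Interpolate ln Pᵢˢᵃᵗ = aᵢ + bᵢ/T.
  T = 324.5 K: ΣzᵢPᵢˢᵃᵗ = 168.63 kPa
  T = 372.6 K: ΣzᵢPᵢˢᵃᵗ = 570.20 kPa
  T = 348.6 K: ΣzᵢPᵢˢᵃᵗ = 323.72 kPa
  T = 360.6 K: ΣzᵢPᵢˢᵃᵗ = 433.68 kPa
  T = 366.6 K: ΣzᵢPᵢˢᵃᵗ = 498.39 kPa
  T = 363.6 K: ΣzᵢPᵢˢᵃᵗ = 465.17 kPa
  T = 362.1 K: ΣzᵢPᵢˢᵃᵗ = 449.22 kPa
Interpolating between 362.1 K and 363.6 K gives T ≈ 362.4 K.

T = 362.4 K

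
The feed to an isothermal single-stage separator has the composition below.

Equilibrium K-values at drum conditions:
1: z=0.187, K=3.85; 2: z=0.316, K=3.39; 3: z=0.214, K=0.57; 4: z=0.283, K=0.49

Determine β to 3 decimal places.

Rachford–Rice: g(β) = Σ zᵢ(Kᵢ−1)/(1+β(Kᵢ−1)) = 0.
g(0) = ΣzᵢKᵢ − 1 = 1.052 and g(1) = 1 − Σzᵢ/Kᵢ = -0.095, so a root lies in (0, 1).
Iterate (Newton) starting at β = 0.52:
  β = 0.520: g = 0.2365, g' = -0.807 → β = 0.813
  β = 0.813: g = 0.0293, g' = -0.655 → β = 0.858
Converged at β = 0.858.

β = 0.858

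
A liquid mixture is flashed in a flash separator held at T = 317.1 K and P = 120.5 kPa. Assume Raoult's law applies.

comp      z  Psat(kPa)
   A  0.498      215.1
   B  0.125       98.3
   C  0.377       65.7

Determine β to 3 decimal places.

β = 0.614

Raoult's law: Kᵢ = Pᵢˢᵃᵗ/P = Pᵢˢᵃᵗ/120.5.
  K_A = 215.1/120.5 = 1.78506, K_B = 98.3/120.5 = 0.81577, K_C = 65.7/120.5 = 0.54523
Rachford–Rice: g(β) = Σ zᵢ(Kᵢ−1)/(1+β(Kᵢ−1)) = 0.
Feasibility: ΣzᵢKᵢ = 1.196, Σzᵢ/Kᵢ = 1.124 — both > 1, two phases present.
Newton–Raphson from β = 0.64:
  β = 0.640: g = -0.0077, g' = -0.297 → β = 0.614
Converged at β = 0.614.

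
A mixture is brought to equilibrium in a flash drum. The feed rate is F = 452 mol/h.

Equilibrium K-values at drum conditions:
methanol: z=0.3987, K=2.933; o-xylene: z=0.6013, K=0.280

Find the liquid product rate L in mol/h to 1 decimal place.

L = 342.3 mol/h

Material balance + equilibrium reduce to Σ zᵢ(Kᵢ−1)/(1+ψ(Kᵢ−1)) = 0.
Check two-phase: ΣzᵢKᵢ = 1.3378 > 1 and Σzᵢ/Kᵢ = 2.2834 > 1, so g(0) = 0.3378 > 0 and g(1) = -1.2834 < 0.
Binary case is linear: z₁(K₁−1)(1+ψ(K₂−1)) + z₂(K₂−1)(1+ψ(K₁−1)) = 0
⇒ ψ = [z₁(K₁−1)+z₂(K₂−1)] / [−(K₁−1)(K₂−1)] = 0.33775/1.39176 = 0.2427
Then V = ψ·F = 0.2427·452 = 109.7 mol/h and L = F − V = 342.3 mol/h.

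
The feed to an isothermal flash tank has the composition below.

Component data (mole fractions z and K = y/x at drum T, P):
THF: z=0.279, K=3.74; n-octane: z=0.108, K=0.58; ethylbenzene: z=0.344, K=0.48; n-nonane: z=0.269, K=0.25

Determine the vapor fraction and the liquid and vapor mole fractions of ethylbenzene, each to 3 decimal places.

Let ψ = V/F and solve Σ zᵢ(Kᵢ−1)/(1+ψ(Kᵢ−1)) = 0.
Check two-phase: ΣzᵢKᵢ = 1.338 > 1 and Σzᵢ/Kᵢ = 2.053 > 1, so g(0) = 0.338 > 0 and g(1) = -1.053 < 0.
Newton–Raphson from ψ = 0.5:
  ψ = 0.500: g = -0.2994, g' = -0.961 → ψ = 0.188
  ψ = 0.188: g = 0.0217, g' = -1.253 → ψ = 0.206
Converged at ψ = 0.206.
Compositions from xᵢ = zᵢ/(1+ψ(Kᵢ−1)), yᵢ = Kᵢxᵢ:
  THF: x = 0.178, y = 0.667
  n-octane: x = 0.118, y = 0.069
  ethylbenzene: x = 0.385, y = 0.185
  n-nonane: x = 0.318, y = 0.080

ψ = 0.206, x_ethylbenzene = 0.385, y_ethylbenzene = 0.185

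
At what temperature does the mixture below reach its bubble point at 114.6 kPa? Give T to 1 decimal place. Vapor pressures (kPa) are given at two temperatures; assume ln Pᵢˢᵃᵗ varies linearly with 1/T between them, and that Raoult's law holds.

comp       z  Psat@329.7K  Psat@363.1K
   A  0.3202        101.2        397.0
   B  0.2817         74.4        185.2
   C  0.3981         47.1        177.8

Bubble-point temperature: ΣzᵢPᵢˢᵃᵗ(T) = P. Interpolate ln Pᵢˢᵃᵗ = aᵢ + bᵢ/T.
  T = 329.7 K: ΣzᵢPᵢˢᵃᵗ = 72.11 kPa
  T = 363.1 K: ΣzᵢPᵢˢᵃᵗ = 250.07 kPa
  T = 346.4 K: ΣzᵢPᵢˢᵃᵗ = 137.75 kPa
  T = 338.0 K: ΣzᵢPᵢˢᵃᵗ = 100.14 kPa
  T = 342.2 K: ΣzᵢPᵢˢᵃᵗ = 117.64 kPa
  T = 340.1 K: ΣzᵢPᵢˢᵃᵗ = 108.58 kPa
Interpolating between 340.1 K and 342.2 K gives T ≈ 341.5 K.

T = 341.5 K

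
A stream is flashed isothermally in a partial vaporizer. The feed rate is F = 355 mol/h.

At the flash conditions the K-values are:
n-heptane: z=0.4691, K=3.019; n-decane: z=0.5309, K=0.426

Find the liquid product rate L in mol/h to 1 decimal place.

L = 158.2 mol/h

Iterate (Newton) starting at ψ = 0.35:
  ψ = 0.3500: g = 0.17360, g' = -0.9304 → ψ = 0.5366
  ψ = 0.5366: g = 0.01424, g' = -0.8058 → ψ = 0.5543
Converged at ψ = 0.5543.
Then V = ψ·F = 0.5543·355 = 196.8 mol/h and L = F − V = 158.2 mol/h.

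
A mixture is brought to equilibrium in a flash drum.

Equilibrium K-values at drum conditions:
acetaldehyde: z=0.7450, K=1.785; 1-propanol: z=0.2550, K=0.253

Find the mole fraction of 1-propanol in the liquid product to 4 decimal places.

x_1-propanol = 0.5124

Material balance + equilibrium reduce to Σ zᵢ(Kᵢ−1)/(1+V/F(Kᵢ−1)) = 0.
Check two-phase: ΣzᵢKᵢ = 1.3943 > 1 and Σzᵢ/Kᵢ = 1.4253 > 1, so g(0) = 0.3943 > 0 and g(1) = -0.4253 < 0.
Binary case is linear: z₁(K₁−1)(1+V/F(K₂−1)) + z₂(K₂−1)(1+V/F(K₁−1)) = 0
⇒ V/F = [z₁(K₁−1)+z₂(K₂−1)] / [−(K₁−1)(K₂−1)] = 0.39434/0.58639 = 0.6725
Compositions from xᵢ = zᵢ/(1+V/F(Kᵢ−1)), yᵢ = Kᵢxᵢ:
  acetaldehyde: x = 0.4876, y = 0.8704
  1-propanol: x = 0.5124, y = 0.1296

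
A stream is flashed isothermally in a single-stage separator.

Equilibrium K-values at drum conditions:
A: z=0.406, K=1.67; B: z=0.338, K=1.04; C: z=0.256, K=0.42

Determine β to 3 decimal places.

β = 0.529

Material balance + equilibrium reduce to Σ zᵢ(Kᵢ−1)/(1+β(Kᵢ−1)) = 0.
g(0) = ΣzᵢKᵢ − 1 = 0.137 and g(1) = 1 − Σzᵢ/Kᵢ = -0.178, so a root lies in (0, 1).
Newton iteration, β⁰ = 0.5:
  β = 0.500: g = 0.0079, g' = -0.274 → β = 0.529
Converged at β = 0.529.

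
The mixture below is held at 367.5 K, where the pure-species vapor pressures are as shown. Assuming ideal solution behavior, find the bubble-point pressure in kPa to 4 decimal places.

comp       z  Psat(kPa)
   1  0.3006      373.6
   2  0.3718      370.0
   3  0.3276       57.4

Pbub = 268.6744 kPa

At the bubble point ψ → 0, so ΣzᵢKᵢ = 1 with Kᵢ = Pᵢˢᵃᵗ/P ⇒ P = ΣzᵢPᵢˢᵃᵗ.
P = 0.3006·373.6 + 0.3718·370.0 + 0.3276·57.4 = 268.6744 kPa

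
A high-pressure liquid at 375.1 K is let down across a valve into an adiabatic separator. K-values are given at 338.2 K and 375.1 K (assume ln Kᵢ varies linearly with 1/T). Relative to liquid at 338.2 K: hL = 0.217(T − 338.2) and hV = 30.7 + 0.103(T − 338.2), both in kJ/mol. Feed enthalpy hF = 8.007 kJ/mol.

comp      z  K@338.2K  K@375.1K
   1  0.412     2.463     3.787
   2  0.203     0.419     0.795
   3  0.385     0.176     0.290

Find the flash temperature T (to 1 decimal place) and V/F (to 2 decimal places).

T = 344.4 K, V/F = 0.22

Adiabatic flash: solve Rachford–Rice at each trial T, then check hF = ψ·hV(T) + (1−ψ)·hL(T).
  T = 338.2 K: K = (2.463, 0.419, 0.176), RR gives ψ = 0.153, H_out = 4.699 kJ/mol
  T = 375.1 K: K = (3.787, 0.795, 0.290), RR gives ψ = 0.509, H_out = 21.499 kJ/mol
  T = 356.6 K: K = (3.086, 0.586, 0.229), RR gives ψ = 0.342, H_out = 13.788 kJ/mol
  T = 347.4 K: K = (2.765, 0.498, 0.201), RR gives ψ = 0.254, H_out = 9.516 kJ/mol
  T = 342.8 K: K = (2.612, 0.457, 0.188), RR gives ψ = 0.205, H_out = 7.194 kJ/mol
  T = 345.1 K: K = (2.688, 0.477, 0.195), RR gives ψ = 0.230, H_out = 8.374 kJ/mol
Linear interpolation between T = 342.8 (H_out = 7.194) and T = 345.1 (H_out = 8.374) on hF = 8.007 gives T ≈ 344.4 K, at which ψ = 0.22.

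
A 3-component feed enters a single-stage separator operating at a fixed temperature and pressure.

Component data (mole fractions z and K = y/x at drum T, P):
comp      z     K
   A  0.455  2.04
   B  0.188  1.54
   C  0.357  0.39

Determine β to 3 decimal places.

Material balance + equilibrium reduce to Σ zᵢ(Kᵢ−1)/(1+β(Kᵢ−1)) = 0.
Check two-phase: ΣzᵢKᵢ = 1.357 > 1 and Σzᵢ/Kᵢ = 1.261 > 1, so g(0) = 0.357 > 0 and g(1) = -0.261 < 0.
Newton iteration, β⁰ = 0.5:
  β = 0.500: g = 0.0779, g' = -0.522 → β = 0.649
  β = 0.649: g = -0.0029, g' = -0.570 → β = 0.644
Converged at β = 0.644.

β = 0.644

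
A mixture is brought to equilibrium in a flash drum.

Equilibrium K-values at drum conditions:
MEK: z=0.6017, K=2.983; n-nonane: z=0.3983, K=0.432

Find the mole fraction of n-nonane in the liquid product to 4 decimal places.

Material balance + equilibrium reduce to Σ zᵢ(Kᵢ−1)/(1+V/F(Kᵢ−1)) = 0.
Check two-phase: ΣzᵢKᵢ = 1.9669 > 1 and Σzᵢ/Kᵢ = 1.1237 > 1, so g(0) = 0.9669 > 0 and g(1) = -0.1237 < 0.
Binary case is linear: z₁(K₁−1)(1+V/F(K₂−1)) + z₂(K₂−1)(1+V/F(K₁−1)) = 0
⇒ V/F = [z₁(K₁−1)+z₂(K₂−1)] / [−(K₁−1)(K₂−1)] = 0.96694/1.12634 = 0.8585
Compositions from xᵢ = zᵢ/(1+V/F(Kᵢ−1)), yᵢ = Kᵢxᵢ:
  MEK: x = 0.2227, y = 0.6642
  n-nonane: x = 0.7773, y = 0.3358

x_n-nonane = 0.7773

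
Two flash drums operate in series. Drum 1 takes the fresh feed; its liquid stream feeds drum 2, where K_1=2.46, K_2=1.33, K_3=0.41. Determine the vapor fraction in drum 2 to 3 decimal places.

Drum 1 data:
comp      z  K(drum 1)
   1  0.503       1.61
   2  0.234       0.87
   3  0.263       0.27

Drum 1:
Material balance + equilibrium reduce to Σ zᵢ(Kᵢ−1)/(1+ψ₁(Kᵢ−1)) = 0.
Check two-phase: ΣzᵢKᵢ = 1.084 > 1 and Σzᵢ/Kᵢ = 1.555 > 1, so g(0) = 0.084 > 0 and g(1) = -0.555 < 0.
Newton–Raphson from ψ₁ = 0.5:
  ψ₁ = 0.500: g = -0.0998, g' = -0.462 → ψ₁ = 0.284
  ψ₁ = 0.284: g = -0.0123, g' = -0.363 → ψ₁ = 0.250
Converged at ψ₁ = 0.250.
Drum-1 compositions:
  1: x = 0.436, y = 0.703
  2: x = 0.242, y = 0.210
  3: x = 0.322, y = 0.087
Drum-2 feed = drum-1 liquid: z₂ = (0.4365, 0.2419, 0.3217).
Drum 2:
Iterate (Newton) starting at ψ₂ = 0.44:
  ψ₂ = 0.440: g = 0.2014, g' = -0.569 → ψ₂ = 0.794
  ψ₂ = 0.794: g = 0.0015, g' = -0.612 → ψ₂ = 0.796
Converged at ψ₂ = 0.796.
  1: x = 0.202, y = 0.497
  2: x = 0.192, y = 0.255
  3: x = 0.607, y = 0.249

V/F (drum 2) = 0.796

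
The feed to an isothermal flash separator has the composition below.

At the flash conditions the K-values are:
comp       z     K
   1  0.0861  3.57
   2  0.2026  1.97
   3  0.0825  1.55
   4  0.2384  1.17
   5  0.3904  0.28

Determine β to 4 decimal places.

β = 0.2941

Rachford–Rice: g(β) = Σ zᵢ(Kᵢ−1)/(1+β(Kᵢ−1)) = 0.
g(0) = ΣzᵢKᵢ − 1 = 0.2226 and g(1) = 1 − Σzᵢ/Kᵢ = -0.7782, so a root lies in (0, 1).
Newton iteration, β⁰ = 0.36:
  β = 0.3600: g = -0.04278, g' = -0.6504 → β = 0.2942
  β = 0.2942: g = -0.00010, g' = -0.6503 → β = 0.2941
Converged at β = 0.2941.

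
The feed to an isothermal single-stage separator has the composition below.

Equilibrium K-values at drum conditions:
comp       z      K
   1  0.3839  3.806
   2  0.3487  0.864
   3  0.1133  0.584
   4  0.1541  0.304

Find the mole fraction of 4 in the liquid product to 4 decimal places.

Material balance + equilibrium reduce to Σ zᵢ(Kᵢ−1)/(1+ψ(Kᵢ−1)) = 0.
Check two-phase: ΣzᵢKᵢ = 1.8754 > 1 and Σzᵢ/Kᵢ = 1.2054 > 1, so g(0) = 0.8754 > 0 and g(1) = -0.2054 < 0.
Iterate (Newton) starting at ψ = 0.5:
  ψ = 0.5000: g = 0.17339, g' = -0.7377 → ψ = 0.7350
  ψ = 0.7350: g = 0.01157, g' = -0.6839 → ψ = 0.7520
  ψ = 0.7520: g = -0.00005, g' = -0.6906 → ψ = 0.7519
Converged at ψ = 0.7519.
Compositions from xᵢ = zᵢ/(1+ψ(Kᵢ−1)), yᵢ = Kᵢxᵢ:
  1: x = 0.1235, y = 0.4699
  2: x = 0.3884, y = 0.3356
  3: x = 0.1649, y = 0.0963
  4: x = 0.3233, y = 0.0983

x_4 = 0.3233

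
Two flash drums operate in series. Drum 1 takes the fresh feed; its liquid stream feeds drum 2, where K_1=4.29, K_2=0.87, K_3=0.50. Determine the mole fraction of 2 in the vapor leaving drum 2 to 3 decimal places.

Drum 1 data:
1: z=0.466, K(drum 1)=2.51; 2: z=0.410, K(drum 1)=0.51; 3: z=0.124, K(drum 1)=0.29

y_2 (drum 2) = 0.527

Drum 1:
Rachford–Rice: g(ψ₁) = Σ zᵢ(Kᵢ−1)/(1+ψ₁(Kᵢ−1)) = 0.
Feasibility: ΣzᵢKᵢ = 1.415, Σzᵢ/Kᵢ = 1.417 — both > 1, two phases present.
Newton iteration, ψ₁⁰ = 0.5:
  ψ₁ = 0.500: g = -0.0016, g' = -0.668 → ψ₁ = 0.498
Converged at ψ₁ = 0.498.
Drum-1 compositions:
  1: x = 0.266, y = 0.668
  2: x = 0.542, y = 0.277
  3: x = 0.192, y = 0.056
Drum-2 feed = drum-1 liquid: z₂ = (0.2661, 0.5422, 0.1917).
Drum 2:
Material balance + equilibrium reduce to Σ zᵢ(Kᵢ−1)/(1+ψ₂(Kᵢ−1)) = 0.
g(0) = ΣzᵢKᵢ − 1 = 0.709 and g(1) = 1 − Σzᵢ/Kᵢ = -0.069, so a root lies in (0, 1).
Newton iteration, ψ₂⁰ = 0.39:
  ψ₂ = 0.390: g = 0.1901, g' = -0.637 → ψ₂ = 0.689
  ψ₂ = 0.689: g = 0.0445, g' = -0.393 → ψ₂ = 0.802
  ψ₂ = 0.802: g = 0.0019, g' = -0.363 → ψ₂ = 0.807
Converged at ψ₂ = 0.807.
  1: x = 0.073, y = 0.312
  2: x = 0.606, y = 0.527
  3: x = 0.321, y = 0.161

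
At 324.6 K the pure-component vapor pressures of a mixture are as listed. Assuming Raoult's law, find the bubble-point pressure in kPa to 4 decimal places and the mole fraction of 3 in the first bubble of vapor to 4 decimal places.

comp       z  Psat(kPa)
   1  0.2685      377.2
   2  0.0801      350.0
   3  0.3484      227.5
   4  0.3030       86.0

At the bubble point ψ → 0, so ΣzᵢKᵢ = 1 with Kᵢ = Pᵢˢᵃᵗ/P ⇒ P = ΣzᵢPᵢˢᵃᵗ.
P = 0.2685·377.2 + 0.0801·350.0 + 0.3484·227.5 + 0.3030·86.0 = 234.6322 kPa
yᵢ = zᵢPᵢˢᵃᵗ/P ⇒ y_3 = 0.3484·227.5/234.6322 = 0.3378

Pbub = 234.6322 kPa, y_3 = 0.3378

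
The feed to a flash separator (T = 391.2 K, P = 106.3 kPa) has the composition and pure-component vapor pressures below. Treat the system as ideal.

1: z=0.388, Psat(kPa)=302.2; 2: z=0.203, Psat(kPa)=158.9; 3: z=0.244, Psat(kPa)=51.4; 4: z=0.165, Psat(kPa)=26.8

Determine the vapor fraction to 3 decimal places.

ψ = 0.614

Raoult's law: Kᵢ = Pᵢˢᵃᵗ/P = Pᵢˢᵃᵗ/106.3.
  K_1 = 302.2/106.3 = 2.84290, K_2 = 158.9/106.3 = 1.49483, K_3 = 51.4/106.3 = 0.48354, K_4 = 26.8/106.3 = 0.25212
Material balance + equilibrium reduce to Σ zᵢ(Kᵢ−1)/(1+ψ(Kᵢ−1)) = 0.
Check two-phase: ΣzᵢKᵢ = 1.566 > 1 and Σzᵢ/Kᵢ = 1.431 > 1, so g(0) = 0.566 > 0 and g(1) = -0.431 < 0.
Newton–Raphson from ψ = 0.37:
  ψ = 0.370: g = 0.1837, g' = -0.777 → ψ = 0.606
  ψ = 0.606: g = 0.0057, g' = -0.770 → ψ = 0.614
Converged at ψ = 0.614.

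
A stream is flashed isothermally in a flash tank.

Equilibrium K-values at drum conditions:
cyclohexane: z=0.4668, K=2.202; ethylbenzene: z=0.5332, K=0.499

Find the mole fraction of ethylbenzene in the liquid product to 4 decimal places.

Rachford–Rice: g(V/F) = Σ zᵢ(Kᵢ−1)/(1+V/F(Kᵢ−1)) = 0.
Check two-phase: ΣzᵢKᵢ = 1.2940 > 1 and Σzᵢ/Kᵢ = 1.2805 > 1, so g(0) = 0.2940 > 0 and g(1) = -0.2805 < 0.
Newton–Raphson from V/F = 0.62:
  V/F = 0.6200: g = -0.06600, g' = -0.5030 → V/F = 0.4888
  V/F = 0.4888: g = -0.00033, g' = -0.5023 → V/F = 0.4881
Converged at V/F = 0.4881.
Compositions from xᵢ = zᵢ/(1+V/F(Kᵢ−1)), yᵢ = Kᵢxᵢ:
  cyclohexane: x = 0.2942, y = 0.6478
  ethylbenzene: x = 0.7058, y = 0.3522

x_ethylbenzene = 0.7058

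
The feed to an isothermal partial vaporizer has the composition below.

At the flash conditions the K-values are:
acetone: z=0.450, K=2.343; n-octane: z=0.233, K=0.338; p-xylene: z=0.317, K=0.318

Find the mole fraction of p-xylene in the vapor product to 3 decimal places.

y_p-xylene = 0.122

Material balance + equilibrium reduce to Σ zᵢ(Kᵢ−1)/(1+V/F(Kᵢ−1)) = 0.
g(0) = ΣzᵢKᵢ − 1 = 0.234 and g(1) = 1 − Σzᵢ/Kᵢ = -0.878, so a root lies in (0, 1).
Newton iteration, V/F⁰ = 0.5:
  V/F = 0.500: g = -0.1971, g' = -0.858 → V/F = 0.270
  V/F = 0.270: g = -0.0096, g' = -0.810 → V/F = 0.259
Converged at V/F = 0.259.
Compositions from xᵢ = zᵢ/(1+V/F(Kᵢ−1)), yᵢ = Kᵢxᵢ:
  acetone: x = 0.334, y = 0.783
  n-octane: x = 0.281, y = 0.095
  p-xylene: x = 0.385, y = 0.122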